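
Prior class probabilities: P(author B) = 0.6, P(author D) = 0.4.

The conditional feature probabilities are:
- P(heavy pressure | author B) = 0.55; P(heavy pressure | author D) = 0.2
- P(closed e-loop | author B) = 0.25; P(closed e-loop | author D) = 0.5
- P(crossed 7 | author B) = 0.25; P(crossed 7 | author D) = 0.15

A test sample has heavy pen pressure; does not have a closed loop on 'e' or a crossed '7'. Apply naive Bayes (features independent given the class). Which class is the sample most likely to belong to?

author B

author B: 0.6 × 0.55 × (1−0.25) × (1−0.25) = 0.185625
author D: 0.4 × 0.2 × (1−0.5) × (1−0.15) = 0.034
Highest score → author B.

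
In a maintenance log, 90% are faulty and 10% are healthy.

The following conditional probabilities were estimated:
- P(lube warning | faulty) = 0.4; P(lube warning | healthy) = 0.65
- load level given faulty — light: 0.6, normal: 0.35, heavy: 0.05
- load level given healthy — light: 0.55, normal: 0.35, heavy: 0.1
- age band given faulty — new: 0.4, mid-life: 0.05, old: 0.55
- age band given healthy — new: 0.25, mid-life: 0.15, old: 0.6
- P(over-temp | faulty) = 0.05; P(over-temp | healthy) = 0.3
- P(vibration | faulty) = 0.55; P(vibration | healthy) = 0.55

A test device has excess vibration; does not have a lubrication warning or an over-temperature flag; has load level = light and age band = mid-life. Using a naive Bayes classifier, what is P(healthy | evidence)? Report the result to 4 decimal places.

faulty: 0.9 × (1−0.4) × 0.6 × 0.05 × (1−0.05) × 0.55 = 0.0084645
healthy: 0.1 × (1−0.65) × 0.55 × 0.15 × (1−0.3) × 0.55 = 0.0011116875
P(healthy | x) = 0.0011116875 / 0.0095761875 ≈ 0.1161

0.1161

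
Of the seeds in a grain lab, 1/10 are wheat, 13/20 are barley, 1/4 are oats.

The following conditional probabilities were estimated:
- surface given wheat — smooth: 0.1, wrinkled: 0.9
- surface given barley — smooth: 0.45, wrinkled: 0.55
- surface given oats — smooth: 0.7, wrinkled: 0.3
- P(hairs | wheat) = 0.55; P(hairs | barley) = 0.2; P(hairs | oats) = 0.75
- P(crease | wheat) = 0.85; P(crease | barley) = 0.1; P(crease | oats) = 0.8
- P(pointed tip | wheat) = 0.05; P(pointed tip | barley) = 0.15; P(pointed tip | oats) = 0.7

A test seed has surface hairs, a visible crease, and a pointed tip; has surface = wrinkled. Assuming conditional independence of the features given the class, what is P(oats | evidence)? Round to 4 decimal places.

wheat: 0.1 × 0.9 × 0.55 × 0.85 × 0.05 = 0.00210375
barley: 0.65 × 0.55 × 0.2 × 0.1 × 0.15 = 0.0010725
oats: 0.25 × 0.3 × 0.75 × 0.8 × 0.7 = 0.0315
P(oats | x) = 0.0315 / 0.03467625 ≈ 0.9084

0.9084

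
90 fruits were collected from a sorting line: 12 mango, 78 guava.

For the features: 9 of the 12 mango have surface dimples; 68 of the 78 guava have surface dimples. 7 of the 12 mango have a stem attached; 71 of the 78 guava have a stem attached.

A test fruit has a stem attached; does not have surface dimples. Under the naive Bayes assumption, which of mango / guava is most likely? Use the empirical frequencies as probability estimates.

mango: (12/90) × (3/12) × (7/12) ≈ 0.0194444
guava: (78/90) × (10/78) × (71/78) ≈ 0.10114
Highest score → guava.

guava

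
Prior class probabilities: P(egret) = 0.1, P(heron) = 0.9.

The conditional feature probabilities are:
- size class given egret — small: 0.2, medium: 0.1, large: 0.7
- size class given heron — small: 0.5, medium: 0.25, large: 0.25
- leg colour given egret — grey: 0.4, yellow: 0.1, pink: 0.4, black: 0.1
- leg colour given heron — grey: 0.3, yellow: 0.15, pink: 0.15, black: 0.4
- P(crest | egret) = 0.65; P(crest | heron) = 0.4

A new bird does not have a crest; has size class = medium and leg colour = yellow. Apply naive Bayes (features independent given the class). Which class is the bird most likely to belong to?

egret: 0.1 × 0.1 × 0.1 × (1−0.65) = 0.00035
heron: 0.9 × 0.25 × 0.15 × (1−0.4) = 0.02025
Highest score → heron.

heron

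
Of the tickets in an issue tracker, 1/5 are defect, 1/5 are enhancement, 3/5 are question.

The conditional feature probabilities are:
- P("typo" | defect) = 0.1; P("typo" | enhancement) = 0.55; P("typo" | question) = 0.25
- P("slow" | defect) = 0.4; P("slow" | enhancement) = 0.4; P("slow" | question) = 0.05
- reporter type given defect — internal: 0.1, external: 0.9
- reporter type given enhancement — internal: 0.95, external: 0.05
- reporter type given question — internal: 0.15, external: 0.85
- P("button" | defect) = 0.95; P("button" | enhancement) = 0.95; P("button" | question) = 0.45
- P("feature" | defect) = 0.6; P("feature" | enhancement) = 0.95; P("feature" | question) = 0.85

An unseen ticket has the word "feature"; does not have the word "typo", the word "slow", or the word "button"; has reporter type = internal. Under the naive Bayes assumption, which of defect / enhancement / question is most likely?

defect: 0.2 × (1−0.1) × (1−0.4) × 0.1 × (1−0.95) × 0.6 = 0.000324
enhancement: 0.2 × (1−0.55) × (1−0.4) × 0.95 × (1−0.95) × 0.95 = 0.00243675
question: 0.6 × (1−0.25) × (1−0.05) × 0.15 × (1−0.45) × 0.85 = 0.0299784375
Highest score → question.

question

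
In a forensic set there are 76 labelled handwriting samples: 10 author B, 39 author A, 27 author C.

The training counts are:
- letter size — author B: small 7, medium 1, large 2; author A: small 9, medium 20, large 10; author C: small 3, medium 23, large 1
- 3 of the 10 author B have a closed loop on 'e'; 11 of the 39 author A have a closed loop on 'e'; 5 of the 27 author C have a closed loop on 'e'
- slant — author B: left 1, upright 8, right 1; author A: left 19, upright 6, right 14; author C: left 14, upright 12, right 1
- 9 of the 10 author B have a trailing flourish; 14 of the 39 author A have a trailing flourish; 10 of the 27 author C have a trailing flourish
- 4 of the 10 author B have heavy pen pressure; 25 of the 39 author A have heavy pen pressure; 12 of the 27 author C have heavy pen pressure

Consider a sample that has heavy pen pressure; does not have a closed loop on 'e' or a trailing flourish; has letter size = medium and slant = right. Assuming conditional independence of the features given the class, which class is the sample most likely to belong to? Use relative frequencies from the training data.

author A

author B: (10/76) × (1/10) × (7/10) × (1/10) × (1/10) × (4/10) ≈ 0.0000368421
author A: (39/76) × (20/39) × (28/39) × (14/39) × (25/39) × (25/39) ≈ 0.0278692
author C: (27/76) × (23/27) × (22/27) × (1/27) × (17/27) × (12/27) ≈ 0.00255571
Highest score → author A.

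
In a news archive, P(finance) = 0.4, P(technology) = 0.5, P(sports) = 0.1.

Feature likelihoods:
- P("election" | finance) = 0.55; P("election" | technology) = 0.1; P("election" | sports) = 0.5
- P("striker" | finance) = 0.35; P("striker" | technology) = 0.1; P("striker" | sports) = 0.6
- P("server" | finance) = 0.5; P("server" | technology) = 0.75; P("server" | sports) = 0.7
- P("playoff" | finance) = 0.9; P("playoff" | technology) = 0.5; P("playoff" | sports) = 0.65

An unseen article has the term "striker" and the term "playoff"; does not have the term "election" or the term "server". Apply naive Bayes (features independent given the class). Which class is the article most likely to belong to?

finance: 0.4 × (1−0.55) × 0.35 × (1−0.5) × 0.9 = 0.02835
technology: 0.5 × (1−0.1) × 0.1 × (1−0.75) × 0.5 = 0.005625
sports: 0.1 × (1−0.5) × 0.6 × (1−0.7) × 0.65 = 0.00585
Highest score → finance.

finance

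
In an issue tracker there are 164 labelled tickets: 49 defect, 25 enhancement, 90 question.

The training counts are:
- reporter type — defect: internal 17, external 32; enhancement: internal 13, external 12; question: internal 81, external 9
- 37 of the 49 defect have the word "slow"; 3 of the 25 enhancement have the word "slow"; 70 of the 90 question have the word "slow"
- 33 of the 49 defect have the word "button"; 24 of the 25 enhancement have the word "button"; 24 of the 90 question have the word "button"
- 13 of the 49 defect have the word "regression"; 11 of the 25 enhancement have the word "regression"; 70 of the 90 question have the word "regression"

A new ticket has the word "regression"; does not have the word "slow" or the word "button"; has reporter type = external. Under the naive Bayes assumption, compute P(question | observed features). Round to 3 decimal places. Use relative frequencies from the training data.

0.569

defect: (49/164) × (32/49) × (12/49) × (16/49) × (13/49) ≈ 0.00413964
enhancement: (25/164) × (12/25) × (22/25) × (1/25) × (11/25) ≈ 0.00113327
question: (90/164) × (9/90) × (20/90) × (66/90) × (70/90) ≈ 0.00695574
P(question | x) = 0.00695574 / 0.01222865 ≈ 0.569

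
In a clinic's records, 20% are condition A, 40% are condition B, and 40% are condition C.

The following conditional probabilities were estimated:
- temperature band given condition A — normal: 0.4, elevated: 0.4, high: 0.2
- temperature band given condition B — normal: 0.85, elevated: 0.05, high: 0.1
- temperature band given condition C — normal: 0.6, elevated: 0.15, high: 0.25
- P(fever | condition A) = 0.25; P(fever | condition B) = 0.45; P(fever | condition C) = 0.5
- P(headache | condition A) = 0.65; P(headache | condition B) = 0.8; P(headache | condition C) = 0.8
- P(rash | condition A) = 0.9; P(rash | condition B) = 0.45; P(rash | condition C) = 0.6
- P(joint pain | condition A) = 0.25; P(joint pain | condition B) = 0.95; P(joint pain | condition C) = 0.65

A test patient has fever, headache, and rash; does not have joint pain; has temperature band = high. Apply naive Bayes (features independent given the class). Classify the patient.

condition C

condition A: 0.2 × 0.2 × 0.25 × 0.65 × 0.9 × (1−0.25) = 0.0043875
condition B: 0.4 × 0.1 × 0.45 × 0.8 × 0.45 × (1−0.95) = 0.000324
condition C: 0.4 × 0.25 × 0.5 × 0.8 × 0.6 × (1−0.65) = 0.0084
Highest score → condition C.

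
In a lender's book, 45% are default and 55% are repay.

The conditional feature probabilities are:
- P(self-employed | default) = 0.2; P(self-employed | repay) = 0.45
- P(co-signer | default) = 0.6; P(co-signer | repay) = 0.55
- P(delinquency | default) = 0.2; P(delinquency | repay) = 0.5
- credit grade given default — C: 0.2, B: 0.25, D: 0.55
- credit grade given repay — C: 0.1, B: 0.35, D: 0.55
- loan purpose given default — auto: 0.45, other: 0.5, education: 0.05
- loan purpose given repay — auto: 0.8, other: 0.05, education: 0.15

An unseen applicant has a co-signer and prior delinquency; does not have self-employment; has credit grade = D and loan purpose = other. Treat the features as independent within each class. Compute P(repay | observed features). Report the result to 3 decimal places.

0.161

default: 0.45 × (1−0.2) × 0.6 × 0.2 × 0.55 × 0.5 = 0.01188
repay: 0.55 × (1−0.45) × 0.55 × 0.5 × 0.55 × 0.05 = 0.00228765625
P(repay | x) = 0.00228765625 / 0.01416765625 ≈ 0.161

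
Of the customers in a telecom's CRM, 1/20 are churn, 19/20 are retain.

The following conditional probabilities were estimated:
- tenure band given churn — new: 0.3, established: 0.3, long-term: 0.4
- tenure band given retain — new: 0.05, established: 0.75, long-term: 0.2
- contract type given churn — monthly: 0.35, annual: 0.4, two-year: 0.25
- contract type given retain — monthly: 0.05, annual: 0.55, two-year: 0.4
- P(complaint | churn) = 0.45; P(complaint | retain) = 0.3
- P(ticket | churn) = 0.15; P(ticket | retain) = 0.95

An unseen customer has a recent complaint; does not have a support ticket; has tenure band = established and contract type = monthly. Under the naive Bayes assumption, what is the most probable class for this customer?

churn

churn: 0.05 × 0.3 × 0.35 × 0.45 × (1−0.15) = 0.002008125
retain: 0.95 × 0.75 × 0.05 × 0.3 × (1−0.95) = 0.000534375
Highest score → churn.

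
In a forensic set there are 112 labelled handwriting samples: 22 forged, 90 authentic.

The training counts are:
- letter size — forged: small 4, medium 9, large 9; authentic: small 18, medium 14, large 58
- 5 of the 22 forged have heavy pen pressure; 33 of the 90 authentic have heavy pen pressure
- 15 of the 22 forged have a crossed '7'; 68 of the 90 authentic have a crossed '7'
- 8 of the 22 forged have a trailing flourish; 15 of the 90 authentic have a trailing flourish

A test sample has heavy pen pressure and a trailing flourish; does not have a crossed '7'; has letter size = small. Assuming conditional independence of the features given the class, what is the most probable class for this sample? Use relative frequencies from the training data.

authentic

forged: (22/112) × (4/22) × (5/22) × (7/22) × (8/22) ≈ 0.000939144
authentic: (90/112) × (18/90) × (33/90) × (22/90) × (15/90) ≈ 0.00240079
Highest score → authentic.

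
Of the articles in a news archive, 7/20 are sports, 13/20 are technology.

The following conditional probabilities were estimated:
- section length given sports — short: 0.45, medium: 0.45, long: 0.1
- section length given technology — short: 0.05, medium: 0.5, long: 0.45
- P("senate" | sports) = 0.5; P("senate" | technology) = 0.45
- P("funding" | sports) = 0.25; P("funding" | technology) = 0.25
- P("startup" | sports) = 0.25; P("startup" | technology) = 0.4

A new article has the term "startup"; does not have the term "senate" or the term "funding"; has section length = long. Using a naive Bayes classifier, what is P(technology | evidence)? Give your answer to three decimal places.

0.936

sports: 0.35 × 0.1 × (1−0.5) × (1−0.25) × 0.25 = 0.00328125
technology: 0.65 × 0.45 × (1−0.45) × (1−0.25) × 0.4 = 0.0482625
P(technology | x) = 0.0482625 / 0.05154375 ≈ 0.936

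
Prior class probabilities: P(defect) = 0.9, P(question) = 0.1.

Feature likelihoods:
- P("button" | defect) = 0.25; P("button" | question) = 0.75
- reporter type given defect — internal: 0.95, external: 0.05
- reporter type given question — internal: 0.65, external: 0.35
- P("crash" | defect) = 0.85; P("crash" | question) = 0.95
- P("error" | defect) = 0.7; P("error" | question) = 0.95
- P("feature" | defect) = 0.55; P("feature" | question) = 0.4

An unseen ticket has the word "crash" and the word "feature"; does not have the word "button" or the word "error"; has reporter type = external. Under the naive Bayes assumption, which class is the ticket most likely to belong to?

defect: 0.9 × (1−0.25) × 0.05 × 0.85 × (1−0.7) × 0.55 = 0.0047334375
question: 0.1 × (1−0.75) × 0.35 × 0.95 × (1−0.95) × 0.4 = 0.00016625
Highest score → defect.

defect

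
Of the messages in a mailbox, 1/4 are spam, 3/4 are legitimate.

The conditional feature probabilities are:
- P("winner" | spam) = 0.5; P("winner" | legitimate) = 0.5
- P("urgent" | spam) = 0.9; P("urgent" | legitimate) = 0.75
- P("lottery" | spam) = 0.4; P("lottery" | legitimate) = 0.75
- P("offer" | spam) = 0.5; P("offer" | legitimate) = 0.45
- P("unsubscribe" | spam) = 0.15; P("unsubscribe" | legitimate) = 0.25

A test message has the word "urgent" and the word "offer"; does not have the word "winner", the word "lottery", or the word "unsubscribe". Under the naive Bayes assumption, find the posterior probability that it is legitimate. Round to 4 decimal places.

spam: 0.25 × (1−0.5) × 0.9 × (1−0.4) × 0.5 × (1−0.15) = 0.0286875
legitimate: 0.75 × (1−0.5) × 0.75 × (1−0.75) × 0.45 × (1−0.25) = 0.02373046875
P(legitimate | x) = 0.02373046875 / 0.05241796875 ≈ 0.4527

0.4527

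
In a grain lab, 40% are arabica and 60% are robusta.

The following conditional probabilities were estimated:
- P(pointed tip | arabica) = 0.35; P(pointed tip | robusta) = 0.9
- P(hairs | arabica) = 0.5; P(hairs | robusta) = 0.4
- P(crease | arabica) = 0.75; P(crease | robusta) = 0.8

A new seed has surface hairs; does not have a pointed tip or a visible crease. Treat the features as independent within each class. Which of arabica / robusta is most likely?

arabica: 0.4 × (1−0.35) × 0.5 × (1−0.75) = 0.0325
robusta: 0.6 × (1−0.9) × 0.4 × (1−0.8) = 0.0048
Highest score → arabica.

arabica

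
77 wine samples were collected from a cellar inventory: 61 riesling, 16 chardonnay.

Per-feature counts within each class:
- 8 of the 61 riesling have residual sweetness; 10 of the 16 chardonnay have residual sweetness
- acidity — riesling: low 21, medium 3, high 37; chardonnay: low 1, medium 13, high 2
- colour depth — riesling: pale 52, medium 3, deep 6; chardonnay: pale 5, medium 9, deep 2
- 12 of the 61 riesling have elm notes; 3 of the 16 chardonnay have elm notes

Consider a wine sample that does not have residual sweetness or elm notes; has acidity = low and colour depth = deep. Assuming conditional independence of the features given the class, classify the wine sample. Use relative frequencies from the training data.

riesling: (61/77) × (53/61) × (21/61) × (6/61) × (49/61) ≈ 0.0187224
chardonnay: (16/77) × (6/16) × (1/16) × (2/16) × (13/16) ≈ 0.000494623
Highest score → riesling.

riesling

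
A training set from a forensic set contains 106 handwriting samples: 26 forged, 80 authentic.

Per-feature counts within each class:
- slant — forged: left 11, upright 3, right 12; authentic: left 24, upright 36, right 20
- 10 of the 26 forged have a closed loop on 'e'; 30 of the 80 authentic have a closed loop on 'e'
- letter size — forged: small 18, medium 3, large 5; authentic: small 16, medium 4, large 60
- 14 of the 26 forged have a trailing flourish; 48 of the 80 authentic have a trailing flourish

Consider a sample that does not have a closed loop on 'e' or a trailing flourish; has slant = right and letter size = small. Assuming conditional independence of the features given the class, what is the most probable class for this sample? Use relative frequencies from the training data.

forged: (26/106) × (12/26) × (16/26) × (18/26) × (12/26) ≈ 0.0222602
authentic: (80/106) × (20/80) × (50/80) × (16/80) × (32/80) ≈ 0.00943396
Highest score → forged.

forged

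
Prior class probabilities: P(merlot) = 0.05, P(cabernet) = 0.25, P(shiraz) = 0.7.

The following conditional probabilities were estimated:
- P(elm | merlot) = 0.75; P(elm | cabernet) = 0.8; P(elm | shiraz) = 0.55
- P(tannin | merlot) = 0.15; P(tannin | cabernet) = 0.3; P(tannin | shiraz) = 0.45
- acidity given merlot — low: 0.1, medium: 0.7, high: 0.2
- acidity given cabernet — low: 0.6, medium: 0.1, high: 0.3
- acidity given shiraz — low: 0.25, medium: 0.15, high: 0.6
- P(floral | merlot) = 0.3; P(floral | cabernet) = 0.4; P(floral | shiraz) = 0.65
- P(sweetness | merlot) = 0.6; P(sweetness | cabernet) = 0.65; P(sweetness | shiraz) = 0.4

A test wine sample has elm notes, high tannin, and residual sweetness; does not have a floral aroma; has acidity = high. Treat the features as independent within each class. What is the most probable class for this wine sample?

shiraz

merlot: 0.05 × 0.75 × 0.15 × 0.2 × (1−0.3) × 0.6 = 0.0004725
cabernet: 0.25 × 0.8 × 0.3 × 0.3 × (1−0.4) × 0.65 = 0.00702
shiraz: 0.7 × 0.55 × 0.45 × 0.6 × (1−0.65) × 0.4 = 0.014553
Highest score → shiraz.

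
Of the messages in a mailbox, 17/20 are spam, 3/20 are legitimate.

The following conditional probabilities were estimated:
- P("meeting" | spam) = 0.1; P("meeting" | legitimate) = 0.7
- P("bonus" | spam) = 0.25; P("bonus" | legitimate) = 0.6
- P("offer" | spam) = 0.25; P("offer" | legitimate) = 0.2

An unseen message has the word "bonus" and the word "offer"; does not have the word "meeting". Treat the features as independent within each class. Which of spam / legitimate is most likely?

spam: 0.85 × (1−0.1) × 0.25 × 0.25 = 0.0478125
legitimate: 0.15 × (1−0.7) × 0.6 × 0.2 = 0.0054
Highest score → spam.

spam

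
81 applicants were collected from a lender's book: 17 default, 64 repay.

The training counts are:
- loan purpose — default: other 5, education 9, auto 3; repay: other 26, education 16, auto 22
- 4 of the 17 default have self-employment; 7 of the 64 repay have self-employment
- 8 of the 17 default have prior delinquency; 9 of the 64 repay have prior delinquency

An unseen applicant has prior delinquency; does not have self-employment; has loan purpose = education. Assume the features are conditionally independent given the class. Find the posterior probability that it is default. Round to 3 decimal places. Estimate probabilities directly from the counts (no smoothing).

default: (17/81) × (9/17) × (13/17) × (8/17) ≈ 0.0399846
repay: (64/81) × (16/64) × (57/64) × (9/64) ≈ 0.0247396
P(default | x) = 0.0399846 / 0.0647242 ≈ 0.618

0.618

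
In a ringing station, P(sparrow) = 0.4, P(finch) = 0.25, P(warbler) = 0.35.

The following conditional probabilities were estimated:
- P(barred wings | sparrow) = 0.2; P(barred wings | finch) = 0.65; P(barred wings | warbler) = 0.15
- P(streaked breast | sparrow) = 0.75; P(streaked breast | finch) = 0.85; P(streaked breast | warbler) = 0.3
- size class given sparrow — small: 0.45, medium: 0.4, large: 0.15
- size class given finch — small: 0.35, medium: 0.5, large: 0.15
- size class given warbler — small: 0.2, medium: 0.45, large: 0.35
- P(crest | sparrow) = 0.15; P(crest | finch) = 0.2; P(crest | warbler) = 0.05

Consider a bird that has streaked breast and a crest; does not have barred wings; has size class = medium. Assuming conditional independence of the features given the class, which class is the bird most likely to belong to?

sparrow: 0.4 × (1−0.2) × 0.75 × 0.4 × 0.15 = 0.0144
finch: 0.25 × (1−0.65) × 0.85 × 0.5 × 0.2 = 0.0074375
warbler: 0.35 × (1−0.15) × 0.3 × 0.45 × 0.05 = 0.002008125
Highest score → sparrow.

sparrow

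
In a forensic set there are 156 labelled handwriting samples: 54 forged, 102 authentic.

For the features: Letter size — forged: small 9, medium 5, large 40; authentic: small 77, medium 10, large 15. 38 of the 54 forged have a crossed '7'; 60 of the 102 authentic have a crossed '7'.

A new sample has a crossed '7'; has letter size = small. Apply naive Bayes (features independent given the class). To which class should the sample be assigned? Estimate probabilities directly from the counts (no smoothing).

authentic

forged: (54/156) × (9/54) × (38/54) ≈ 0.0405983
authentic: (102/156) × (77/102) × (60/102) ≈ 0.290347
Highest score → authentic.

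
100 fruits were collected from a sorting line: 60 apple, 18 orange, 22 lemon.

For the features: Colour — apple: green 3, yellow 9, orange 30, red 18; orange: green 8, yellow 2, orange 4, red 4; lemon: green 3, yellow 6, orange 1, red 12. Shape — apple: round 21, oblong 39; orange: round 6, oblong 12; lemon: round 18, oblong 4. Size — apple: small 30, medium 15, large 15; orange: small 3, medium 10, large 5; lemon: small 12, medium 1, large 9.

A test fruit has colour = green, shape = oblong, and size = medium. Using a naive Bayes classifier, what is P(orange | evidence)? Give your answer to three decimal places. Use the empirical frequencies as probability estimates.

0.853

apple: (60/100) × (3/60) × (39/60) × (15/60) = 0.004875
orange: (18/100) × (8/18) × (12/18) × (10/18) ≈ 0.0296296
lemon: (22/100) × (3/22) × (4/22) × (1/22) ≈ 0.000247934
P(orange | x) = 0.0296296 / 0.034752534 ≈ 0.853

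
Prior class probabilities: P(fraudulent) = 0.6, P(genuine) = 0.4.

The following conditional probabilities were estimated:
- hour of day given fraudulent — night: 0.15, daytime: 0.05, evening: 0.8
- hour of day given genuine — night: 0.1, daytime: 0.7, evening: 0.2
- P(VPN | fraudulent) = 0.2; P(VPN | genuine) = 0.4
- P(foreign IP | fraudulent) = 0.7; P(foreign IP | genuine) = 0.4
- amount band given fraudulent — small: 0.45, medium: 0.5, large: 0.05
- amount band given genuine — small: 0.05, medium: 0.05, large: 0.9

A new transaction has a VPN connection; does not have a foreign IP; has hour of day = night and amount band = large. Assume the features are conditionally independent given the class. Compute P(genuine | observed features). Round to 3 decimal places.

fraudulent: 0.6 × 0.15 × 0.2 × (1−0.7) × 0.05 = 0.00027
genuine: 0.4 × 0.1 × 0.4 × (1−0.4) × 0.9 = 0.00864
P(genuine | x) = 0.00864 / 0.00891 ≈ 0.970

0.970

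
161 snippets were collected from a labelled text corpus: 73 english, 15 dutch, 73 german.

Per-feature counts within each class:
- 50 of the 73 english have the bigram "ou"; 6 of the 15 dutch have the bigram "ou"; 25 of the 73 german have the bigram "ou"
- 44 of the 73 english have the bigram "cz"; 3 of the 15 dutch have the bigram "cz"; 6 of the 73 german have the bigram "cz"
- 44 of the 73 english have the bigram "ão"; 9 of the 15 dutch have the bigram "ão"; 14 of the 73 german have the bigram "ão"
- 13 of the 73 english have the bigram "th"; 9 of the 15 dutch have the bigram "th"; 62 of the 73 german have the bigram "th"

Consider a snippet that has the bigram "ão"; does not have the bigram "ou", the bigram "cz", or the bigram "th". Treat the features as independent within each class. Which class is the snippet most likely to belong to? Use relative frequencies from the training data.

english: (73/161) × (23/73) × (29/73) × (44/73) × (60/73) ≈ 0.0281148
dutch: (15/161) × (9/15) × (12/15) × (9/15) × (6/15) ≈ 0.0107329
german: (73/161) × (48/73) × (67/73) × (14/73) × (11/73) ≈ 0.00790756
Highest score → english.

english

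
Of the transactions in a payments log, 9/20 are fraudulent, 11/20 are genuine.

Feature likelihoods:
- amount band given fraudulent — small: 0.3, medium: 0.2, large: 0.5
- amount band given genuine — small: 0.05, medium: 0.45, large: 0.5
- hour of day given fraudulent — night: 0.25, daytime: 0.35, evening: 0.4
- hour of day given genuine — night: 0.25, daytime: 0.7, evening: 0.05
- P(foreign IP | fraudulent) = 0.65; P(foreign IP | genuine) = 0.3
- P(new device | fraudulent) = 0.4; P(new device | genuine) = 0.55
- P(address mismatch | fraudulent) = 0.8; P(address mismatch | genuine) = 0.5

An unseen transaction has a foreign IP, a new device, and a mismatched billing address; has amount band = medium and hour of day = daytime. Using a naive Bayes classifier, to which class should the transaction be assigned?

fraudulent: 0.45 × 0.2 × 0.35 × 0.65 × 0.4 × 0.8 = 0.006552
genuine: 0.55 × 0.45 × 0.7 × 0.3 × 0.55 × 0.5 = 0.014293125
Highest score → genuine.

genuine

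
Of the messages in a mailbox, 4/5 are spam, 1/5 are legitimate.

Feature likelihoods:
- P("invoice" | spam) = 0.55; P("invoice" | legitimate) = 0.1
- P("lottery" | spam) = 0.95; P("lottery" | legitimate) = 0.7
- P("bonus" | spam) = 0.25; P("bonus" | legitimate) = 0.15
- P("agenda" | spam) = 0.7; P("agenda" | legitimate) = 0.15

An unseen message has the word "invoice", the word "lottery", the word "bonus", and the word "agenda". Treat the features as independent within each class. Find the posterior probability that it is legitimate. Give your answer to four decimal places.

0.0043

spam: 0.8 × 0.55 × 0.95 × 0.25 × 0.7 = 0.07315
legitimate: 0.2 × 0.1 × 0.7 × 0.15 × 0.15 = 0.000315
P(legitimate | x) = 0.000315 / 0.073465 ≈ 0.0043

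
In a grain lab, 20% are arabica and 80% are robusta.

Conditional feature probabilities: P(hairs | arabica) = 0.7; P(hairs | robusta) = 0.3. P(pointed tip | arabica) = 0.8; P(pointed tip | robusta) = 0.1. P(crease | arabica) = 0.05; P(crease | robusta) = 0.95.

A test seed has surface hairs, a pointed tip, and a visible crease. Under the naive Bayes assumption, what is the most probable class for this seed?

arabica: 0.2 × 0.7 × 0.8 × 0.05 = 0.0056
robusta: 0.8 × 0.3 × 0.1 × 0.95 = 0.0228
Highest score → robusta.

robusta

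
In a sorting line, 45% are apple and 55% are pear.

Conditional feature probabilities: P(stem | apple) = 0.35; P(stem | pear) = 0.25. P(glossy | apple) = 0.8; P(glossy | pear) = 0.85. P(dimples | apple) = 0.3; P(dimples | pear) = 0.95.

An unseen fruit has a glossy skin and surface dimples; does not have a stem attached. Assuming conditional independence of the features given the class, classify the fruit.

apple: 0.45 × (1−0.35) × 0.8 × 0.3 = 0.0702
pear: 0.55 × (1−0.25) × 0.85 × 0.95 = 0.33309375
Highest score → pear.

pear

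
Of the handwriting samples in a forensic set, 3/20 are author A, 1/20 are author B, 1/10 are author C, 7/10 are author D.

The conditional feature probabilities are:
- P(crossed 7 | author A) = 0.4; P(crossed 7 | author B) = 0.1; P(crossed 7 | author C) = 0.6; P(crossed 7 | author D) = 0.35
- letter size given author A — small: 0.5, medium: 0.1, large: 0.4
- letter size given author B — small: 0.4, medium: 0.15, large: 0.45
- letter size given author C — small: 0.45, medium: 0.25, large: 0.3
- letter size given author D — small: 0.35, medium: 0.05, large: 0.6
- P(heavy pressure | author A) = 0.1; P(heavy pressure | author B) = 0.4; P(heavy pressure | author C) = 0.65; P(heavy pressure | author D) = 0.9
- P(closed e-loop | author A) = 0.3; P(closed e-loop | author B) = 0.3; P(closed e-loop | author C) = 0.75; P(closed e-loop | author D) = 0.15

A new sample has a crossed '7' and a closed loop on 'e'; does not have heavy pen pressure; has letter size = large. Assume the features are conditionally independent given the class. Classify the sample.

author A

author A: 0.15 × 0.4 × 0.4 × (1−0.1) × 0.3 = 0.00648
author B: 0.05 × 0.1 × 0.45 × (1−0.4) × 0.3 = 0.000405
author C: 0.1 × 0.6 × 0.3 × (1−0.65) × 0.75 = 0.004725
author D: 0.7 × 0.35 × 0.6 × (1−0.9) × 0.15 = 0.002205
Highest score → author A.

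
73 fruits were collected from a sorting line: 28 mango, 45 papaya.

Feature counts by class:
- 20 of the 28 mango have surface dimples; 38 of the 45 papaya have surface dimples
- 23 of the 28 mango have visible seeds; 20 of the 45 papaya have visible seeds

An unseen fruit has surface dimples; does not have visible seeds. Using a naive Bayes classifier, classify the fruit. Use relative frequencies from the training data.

mango: (28/73) × (20/28) × (5/28) ≈ 0.0489237
papaya: (45/73) × (38/45) × (25/45) ≈ 0.289193
Highest score → papaya.

papaya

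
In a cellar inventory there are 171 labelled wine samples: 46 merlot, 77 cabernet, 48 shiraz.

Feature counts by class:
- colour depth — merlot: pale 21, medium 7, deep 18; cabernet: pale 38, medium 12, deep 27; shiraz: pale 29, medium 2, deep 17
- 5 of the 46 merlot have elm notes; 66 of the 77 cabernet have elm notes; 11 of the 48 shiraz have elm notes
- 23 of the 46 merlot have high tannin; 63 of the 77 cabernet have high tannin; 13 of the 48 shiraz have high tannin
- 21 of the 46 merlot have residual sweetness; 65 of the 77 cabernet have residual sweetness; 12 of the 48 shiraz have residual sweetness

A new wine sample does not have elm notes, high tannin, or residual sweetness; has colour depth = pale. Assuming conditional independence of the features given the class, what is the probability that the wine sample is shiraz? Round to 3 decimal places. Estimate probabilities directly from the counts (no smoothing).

0.700

merlot: (46/171) × (21/46) × (41/46) × (23/46) × (25/46) ≈ 0.0297441
cabernet: (77/171) × (38/77) × (11/77) × (14/77) × (12/77) ≈ 0.000899533
shiraz: (48/171) × (29/48) × (37/48) × (35/48) × (36/48) ≈ 0.0714908
P(shiraz | x) = 0.0714908 / 0.102134433 ≈ 0.700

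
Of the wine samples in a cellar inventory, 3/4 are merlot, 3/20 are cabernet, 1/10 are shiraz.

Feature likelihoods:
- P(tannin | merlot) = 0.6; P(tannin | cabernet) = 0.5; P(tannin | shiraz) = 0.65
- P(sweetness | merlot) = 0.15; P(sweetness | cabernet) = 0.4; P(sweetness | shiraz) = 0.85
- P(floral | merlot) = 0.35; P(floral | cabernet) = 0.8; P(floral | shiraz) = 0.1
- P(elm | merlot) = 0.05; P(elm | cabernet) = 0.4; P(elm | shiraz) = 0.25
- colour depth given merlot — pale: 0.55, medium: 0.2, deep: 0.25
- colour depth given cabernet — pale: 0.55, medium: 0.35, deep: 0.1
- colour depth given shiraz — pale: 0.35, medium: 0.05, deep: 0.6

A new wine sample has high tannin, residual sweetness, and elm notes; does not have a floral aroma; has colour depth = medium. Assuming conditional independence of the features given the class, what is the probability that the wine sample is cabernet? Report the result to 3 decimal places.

0.442

merlot: 0.75 × 0.6 × 0.15 × (1−0.35) × 0.05 × 0.2 = 0.00043875
cabernet: 0.15 × 0.5 × 0.4 × (1−0.8) × 0.4 × 0.35 = 0.00084
shiraz: 0.1 × 0.65 × 0.85 × (1−0.1) × 0.25 × 0.05 = 0.0006215625
P(cabernet | x) = 0.00084 / 0.0019003125 ≈ 0.442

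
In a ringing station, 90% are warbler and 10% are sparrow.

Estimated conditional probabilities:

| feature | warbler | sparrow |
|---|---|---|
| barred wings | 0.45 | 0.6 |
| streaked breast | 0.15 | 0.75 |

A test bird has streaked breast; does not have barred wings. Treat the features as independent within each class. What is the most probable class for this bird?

warbler: 0.9 × (1−0.45) × 0.15 = 0.07425
sparrow: 0.1 × (1−0.6) × 0.75 = 0.03
Highest score → warbler.

warbler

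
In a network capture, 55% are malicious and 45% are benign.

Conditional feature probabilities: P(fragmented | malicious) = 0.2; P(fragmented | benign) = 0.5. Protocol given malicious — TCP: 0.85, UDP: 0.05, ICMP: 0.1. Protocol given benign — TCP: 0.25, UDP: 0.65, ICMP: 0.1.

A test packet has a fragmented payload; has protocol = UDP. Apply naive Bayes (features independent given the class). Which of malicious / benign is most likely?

benign

malicious: 0.55 × 0.2 × 0.05 = 0.0055
benign: 0.45 × 0.5 × 0.65 = 0.14625
Highest score → benign.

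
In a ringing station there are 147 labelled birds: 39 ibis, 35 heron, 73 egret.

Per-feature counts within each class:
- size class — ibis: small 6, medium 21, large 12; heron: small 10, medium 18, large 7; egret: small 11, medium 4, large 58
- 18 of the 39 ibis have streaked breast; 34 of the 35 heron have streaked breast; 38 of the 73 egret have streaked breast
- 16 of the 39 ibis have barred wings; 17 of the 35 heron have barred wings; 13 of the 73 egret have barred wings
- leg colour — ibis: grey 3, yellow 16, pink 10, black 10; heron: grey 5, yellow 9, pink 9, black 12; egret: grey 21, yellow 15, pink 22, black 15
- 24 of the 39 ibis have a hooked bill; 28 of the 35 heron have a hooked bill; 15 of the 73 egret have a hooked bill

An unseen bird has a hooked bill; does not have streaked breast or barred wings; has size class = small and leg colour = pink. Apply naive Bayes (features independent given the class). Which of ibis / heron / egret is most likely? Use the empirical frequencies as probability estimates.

ibis

ibis: (39/147) × (6/39) × (21/39) × (23/39) × (10/39) × (24/39) ≈ 0.00204519
heron: (35/147) × (10/35) × (1/35) × (18/35) × (9/35) × (28/35) ≈ 0.000205629
egret: (73/147) × (11/73) × (35/73) × (60/73) × (22/73) × (15/73) ≈ 0.00182607
Highest score → ibis.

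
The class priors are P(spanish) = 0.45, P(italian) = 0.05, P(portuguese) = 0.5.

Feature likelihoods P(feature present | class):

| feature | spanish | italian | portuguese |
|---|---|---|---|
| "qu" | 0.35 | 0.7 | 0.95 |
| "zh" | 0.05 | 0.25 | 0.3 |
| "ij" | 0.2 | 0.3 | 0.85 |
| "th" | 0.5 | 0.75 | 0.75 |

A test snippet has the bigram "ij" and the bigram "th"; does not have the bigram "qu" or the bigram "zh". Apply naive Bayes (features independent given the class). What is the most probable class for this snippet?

spanish

spanish: 0.45 × (1−0.35) × (1−0.05) × 0.2 × 0.5 = 0.0277875
italian: 0.05 × (1−0.7) × (1−0.25) × 0.3 × 0.75 = 0.00253125
portuguese: 0.5 × (1−0.95) × (1−0.3) × 0.85 × 0.75 = 0.01115625
Highest score → spanish.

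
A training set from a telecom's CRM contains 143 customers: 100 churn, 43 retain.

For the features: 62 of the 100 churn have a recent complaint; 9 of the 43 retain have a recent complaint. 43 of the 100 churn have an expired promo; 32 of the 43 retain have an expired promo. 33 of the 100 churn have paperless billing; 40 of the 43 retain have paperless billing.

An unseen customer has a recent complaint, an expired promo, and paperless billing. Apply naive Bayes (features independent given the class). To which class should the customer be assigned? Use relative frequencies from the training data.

churn

churn: (100/143) × (62/100) × (43/100) × (33/100) ≈ 0.0615231
retain: (43/143) × (9/43) × (32/43) × (40/43) ≈ 0.0435692
Highest score → churn.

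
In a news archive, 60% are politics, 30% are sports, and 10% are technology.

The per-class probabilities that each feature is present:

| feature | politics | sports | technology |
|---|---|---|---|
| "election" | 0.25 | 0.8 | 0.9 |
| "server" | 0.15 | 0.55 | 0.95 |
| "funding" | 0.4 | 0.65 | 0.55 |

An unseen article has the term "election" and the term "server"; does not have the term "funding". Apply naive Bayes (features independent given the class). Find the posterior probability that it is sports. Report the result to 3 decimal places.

0.471

politics: 0.6 × 0.25 × 0.15 × (1−0.4) = 0.0135
sports: 0.3 × 0.8 × 0.55 × (1−0.65) = 0.0462
technology: 0.1 × 0.9 × 0.95 × (1−0.55) = 0.038475
P(sports | x) = 0.0462 / 0.098175 ≈ 0.471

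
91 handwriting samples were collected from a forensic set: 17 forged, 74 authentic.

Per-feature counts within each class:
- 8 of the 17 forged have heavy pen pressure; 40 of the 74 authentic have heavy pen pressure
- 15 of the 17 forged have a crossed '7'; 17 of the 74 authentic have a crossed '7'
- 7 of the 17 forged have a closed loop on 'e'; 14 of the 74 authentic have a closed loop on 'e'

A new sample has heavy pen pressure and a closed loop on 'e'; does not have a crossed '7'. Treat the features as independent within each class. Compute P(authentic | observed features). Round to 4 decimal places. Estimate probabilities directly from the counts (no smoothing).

0.9377

forged: (17/91) × (8/17) × (2/17) × (7/17) ≈ 0.00425872
authentic: (74/91) × (40/74) × (57/74) × (14/74) ≈ 0.0640557
P(authentic | x) = 0.0640557 / 0.06831442 ≈ 0.9377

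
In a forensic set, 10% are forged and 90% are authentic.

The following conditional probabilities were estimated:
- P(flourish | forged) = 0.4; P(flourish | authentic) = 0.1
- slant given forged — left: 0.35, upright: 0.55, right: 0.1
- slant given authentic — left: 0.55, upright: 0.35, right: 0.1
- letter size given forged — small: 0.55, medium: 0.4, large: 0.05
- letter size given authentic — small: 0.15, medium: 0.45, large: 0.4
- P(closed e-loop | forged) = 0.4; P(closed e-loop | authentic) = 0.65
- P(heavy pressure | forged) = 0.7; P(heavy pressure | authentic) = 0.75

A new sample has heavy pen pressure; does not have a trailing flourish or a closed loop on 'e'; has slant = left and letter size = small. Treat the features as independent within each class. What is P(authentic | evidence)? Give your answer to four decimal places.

0.7834

forged: 0.1 × (1−0.4) × 0.35 × 0.55 × (1−0.4) × 0.7 = 0.004851
authentic: 0.9 × (1−0.1) × 0.55 × 0.15 × (1−0.65) × 0.75 = 0.0175415625
P(authentic | x) = 0.0175415625 / 0.0223925625 ≈ 0.7834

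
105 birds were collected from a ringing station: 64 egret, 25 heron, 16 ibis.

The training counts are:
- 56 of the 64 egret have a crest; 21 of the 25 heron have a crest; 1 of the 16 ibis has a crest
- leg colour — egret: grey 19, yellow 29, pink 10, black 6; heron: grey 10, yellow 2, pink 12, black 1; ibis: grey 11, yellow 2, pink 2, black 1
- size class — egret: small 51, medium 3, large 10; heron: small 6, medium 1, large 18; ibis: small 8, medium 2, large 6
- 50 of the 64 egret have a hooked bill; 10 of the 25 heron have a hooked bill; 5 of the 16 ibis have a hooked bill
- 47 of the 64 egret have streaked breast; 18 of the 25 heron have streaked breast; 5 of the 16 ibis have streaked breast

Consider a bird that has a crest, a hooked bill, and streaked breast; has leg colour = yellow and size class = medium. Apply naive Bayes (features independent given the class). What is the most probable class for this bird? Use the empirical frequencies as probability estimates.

egret

egret: (64/105) × (56/64) × (29/64) × (3/64) × (50/64) × (47/64) = 0.00649929046630859375
heron: (25/105) × (21/25) × (2/25) × (1/25) × (10/25) × (18/25) = 0.00018432
ibis: (16/105) × (1/16) × (2/16) × (2/16) × (5/16) × (5/16) ≈ 0.0000145322
Highest score → egret.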